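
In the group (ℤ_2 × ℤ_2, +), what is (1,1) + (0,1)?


Operation: componentwise addition mod (2, 2)
(1,1) + (0,1) = ((a₁+b₁) mod 2, (a₂+b₂) mod 2) with a = (1,1), b = (0,1)

(1,1) + (0,1) = (1,0)


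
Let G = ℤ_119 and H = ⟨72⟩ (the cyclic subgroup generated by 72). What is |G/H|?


|⟨72⟩| = n / gcd(72, 119) = 119 / 1 = 119
H is normal (ℤ_119 is abelian).
|G/H| = |G| / |H| = 119 / 119 = 1

|G/H| = 1


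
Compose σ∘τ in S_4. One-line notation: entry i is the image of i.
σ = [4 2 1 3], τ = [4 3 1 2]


σ∘τ: apply τ first, then σ
1 →τ 4 →σ 3
2 →τ 3 →σ 1
3 →τ 1 →σ 4
4 →τ 2 →σ 2

σ∘τ = [3 1 4 2]


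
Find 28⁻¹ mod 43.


Use the extended Euclidean algorithm to write 1 = 28·s + 43·t; then s mod 43 is the inverse.
Euclidean algorithm:
  28 = 0·43 + 28
  43 = 1·28 + 15
  28 = 1·15 + 13
  15 = 1·13 + 2
  13 = 6·2 + 1
  2 = 2·1 + 0
gcd(28,43) = 1
Back-substitution gives: 28·(20) + 43·(-13) = 1
So 28⁻¹ ≡ 20 ≡ 20 (mod 43)
Check: 28 × 20 = 560 ≡ 1 (mod 43) ✓

28⁻¹ ≡ 20 (mod 43)


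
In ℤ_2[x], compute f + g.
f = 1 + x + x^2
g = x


Add coefficients mod 2:
x^0: 1 + 0 = 1 (mod 2)
x^1: 1 + 1 = 0 (mod 2)
x^2: 1 + 0 = 1 (mod 2)
Result: 1 + x^2

f + g = 1 + x^2


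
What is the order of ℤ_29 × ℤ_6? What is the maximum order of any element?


|ℤ_29 × ℤ_6| = 29 × 6 = 174
Max element order = lcm(29,6) = 174
Cyclic? Yes (gcd=1)

|ℤ_29×ℤ_6| = 174, max element order = 174


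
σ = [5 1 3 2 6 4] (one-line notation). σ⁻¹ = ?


To find σ⁻¹, swap domain and range:
σ(1) = 5 → σ⁻¹(5) = 1
σ(2) = 1 → σ⁻¹(1) = 2
σ(3) = 3 → σ⁻¹(3) = 3
σ(4) = 2 → σ⁻¹(2) = 4
σ(5) = 6 → σ⁻¹(6) = 5
σ(6) = 4 → σ⁻¹(4) = 6

σ⁻¹ = [2 4 3 6 1 5]


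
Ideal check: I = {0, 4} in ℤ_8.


Check ideal conditions for I = {0, 4} in ℤ_8:
(1) I is an additive subgroup? Yes
(2) For r ∈ ℤ_8 and a ∈ I: r·a ∈ I? Yes

Yes, I is an ideal of ℤ_8


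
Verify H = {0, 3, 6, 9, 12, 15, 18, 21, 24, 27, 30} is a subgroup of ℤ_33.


Subgroup test for H = {0, 3, 6, 9, 12, 15, 18, 21, 24, 27, 30} in (ℤ_33, +):
(1) 0 ∈ H? Yes
(2) Closure: for all a,b ∈ H, (a+b) mod 33 ∈ H? Yes
(3) Inverses: for all a ∈ H, -a mod 33 ∈ H? Yes

Yes, H is a subgroup of ℤ_33


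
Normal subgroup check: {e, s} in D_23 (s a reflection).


H = {e, s} in D_23 (s a reflection)
r·s·r⁻¹ = sr⁻² ≠ s for n ≥ 3, so {e, s} is not closed under conjugation

No, not a normal subgroup


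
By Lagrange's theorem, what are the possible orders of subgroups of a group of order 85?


Lagrange's theorem: |H| divides |G|
|G| = 85
Divisors of 85: 1, 5, 17, 85

Possible subgroup orders: {1, 5, 17, 85}


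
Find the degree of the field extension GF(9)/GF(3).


GF(9) = GF(3^2), so the extension degree is 2

[GF(9)/GF(3)] = 2


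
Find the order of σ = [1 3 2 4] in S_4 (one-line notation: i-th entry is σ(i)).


Cycle decomposition: (2 3)
Cycle lengths: 2
Order = lcm(2) = 2

ord(σ) = 2


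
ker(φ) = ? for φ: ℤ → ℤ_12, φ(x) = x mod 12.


Kernel = preimage of identity
ker(φ) = {x ∈ ℤ : x ≡ 0 (mod 12)} = 12ℤ = {0, ±12, ±24, ...}

ker(φ) = 12ℤ


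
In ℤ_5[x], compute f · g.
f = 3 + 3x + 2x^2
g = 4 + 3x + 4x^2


Expand and collect like terms; reduce coefficients mod 5:
x^0: 3·4 = 12 ≡ 2 (mod 5)
x^1: 3·3 + 3·4 = 21 ≡ 1 (mod 5)
x^2: 3·4 + 3·3 + 2·4 = 29 ≡ 4 (mod 5)
x^3: 3·4 + 2·3 = 18 ≡ 3 (mod 5)
x^4: 2·4 = 8 ≡ 3 (mod 5)
Result: 2 + x + 4x^2 + 3x^3 + 3x^4

f · g = 2 + x + 4x^2 + 3x^3 + 3x^4


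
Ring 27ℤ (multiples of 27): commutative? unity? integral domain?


27ℤ is a commutative ring under +,× but has no multiplicative identity (1 ∉ 27ℤ); it has no zero divisors, but without unity it is not an integral domain
Commutative: Yes
Integral domain: No
Has unity: No

27ℤ (multiples of 27): Commutative=Yes, Unity=No


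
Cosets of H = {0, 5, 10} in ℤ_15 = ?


H = {0, 5, 10}, |H| = 3
Number of cosets = |G|/|H| = 15/3 = 5
0 + H = {0, 5, 10}
1 + H = {1, 6, 11}
2 + H = {2, 7, 12}
3 + H = {3, 8, 13}
4 + H = {4, 9, 14}

Cosets: 0+H={0,5,10}; 1+H={1,6,11}; 2+H={2,7,12}; 3+H={3,8,13}; 4+H={4,9,14}


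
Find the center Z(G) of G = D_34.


Z(G) = {g ∈ G | gx = xg for all x ∈ G}
For even n, Z(D_n) = {e, r^(n/2)}: the 180° rotation r^17 commutes with every reflection and rotation

Z(D_34) = {e, r^17}


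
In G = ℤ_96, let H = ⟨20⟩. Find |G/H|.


|⟨20⟩| = n / gcd(20, 96) = 96 / 4 = 24
H is normal (ℤ_96 is abelian).
|G/H| = |G| / |H| = 96 / 24 = 4

|G/H| = 4


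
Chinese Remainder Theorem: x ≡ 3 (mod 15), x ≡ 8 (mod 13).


m₁ = 15, m₂ = 13, gcd = 1, so CRT applies. M = m₁·m₂ = 195
Let M₁ = M/m₁ = 13, M₂ = M/m₂ = 15
Find y₁ ≡ M₁⁻¹ (mod m₁): 13⁻¹ ≡ 7 (mod 15)
Find y₂ ≡ M₂⁻¹ (mod m₂): 15⁻¹ ≡ 7 (mod 13)
x = a₁·M₁·y₁ + a₂·M₂·y₂ = 3·13·7 + 8·15·7 = 1113
Reduce mod 195: x ≡ 138
Check: 138 mod 15 = 3 ✓, 138 mod 13 = 8 ✓

x ≡ 138 (mod 195)


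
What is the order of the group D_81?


|D_n| = 2n (n rotations and n reflections)
|D_81| = 2×81 = 162

|D_81| = 162


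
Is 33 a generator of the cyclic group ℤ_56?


g generates ℤ_n iff gcd(g, n) = 1
gcd(33, 56) = 1
Since gcd = 1, 33 is a generator.

Yes, 33 generates ℤ_56


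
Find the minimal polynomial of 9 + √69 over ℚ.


Let α = 9 + √69. Then α - 9 = √69, so (α - 9)² = 69, giving α² - 18α + 12 = 0. Degree 2 and α ∉ ℚ, so this is the minimal polynomial.

Minimal polynomial: x² - 18x + 12


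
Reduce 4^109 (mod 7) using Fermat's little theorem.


Fermat's little theorem: if p is prime and gcd(a,p)=1, then a^(p-1) ≡ 1 (mod p)
p = 7 is prime, gcd(4,7) = 1
Reduce exponent: 109 mod 6 = 1
So 4^109 ≡ 4^1 (mod 7)
4^1 mod 7 = 4

4^109 ≡ 4 (mod 7)


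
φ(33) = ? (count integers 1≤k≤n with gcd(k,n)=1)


Factor n: 33 = 3 × 11
φ(n) = n · ∏(1 - 1/p) over distinct primes p | n
φ(33) = 33 · (1 - 1/3) · (1 - 1/11) = 20

φ(33) = 20


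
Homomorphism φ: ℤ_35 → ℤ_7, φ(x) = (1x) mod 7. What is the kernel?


Kernel = preimage of identity
ker(φ) = {x ∈ ℤ_35 : 1x ≡ 0 (mod 7)}. Since 7 | 35, φ is well-defined. The kernel is the cyclic subgroup ⟨7⟩ of ℤ_35 (order 5), i.e. {0, 7, 14, 21, 28}

ker(φ) = {0, 7, 14, 21, 28}


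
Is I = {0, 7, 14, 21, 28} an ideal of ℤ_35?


Check ideal conditions for I = {0, 7, 14, 21, 28} in ℤ_35:
(1) I is an additive subgroup? Yes
(2) For r ∈ ℤ_35 and a ∈ I: r·a ∈ I? Yes

Yes, I is an ideal of ℤ_35


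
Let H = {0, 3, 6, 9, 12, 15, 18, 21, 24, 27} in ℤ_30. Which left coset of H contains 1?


1 + H = {1 + h (mod 30) : h ∈ H}
1+0=1, 1+3=4, 1+6=7, 1+9=10, 1+12=13, 1+15=16, 1+18=19, 1+21=22, 1+24=25, 1+27=28

1 + H = {1, 4, 7, 10, 13, 16, 19, 22, 25, 28}


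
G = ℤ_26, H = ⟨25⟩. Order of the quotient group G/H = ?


|⟨25⟩| = n / gcd(25, 26) = 26 / 1 = 26
H is normal (ℤ_26 is abelian).
|G/H| = |G| / |H| = 26 / 26 = 1

|G/H| = 1


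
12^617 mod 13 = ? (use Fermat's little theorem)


Fermat's little theorem: if p is prime and gcd(a,p)=1, then a^(p-1) ≡ 1 (mod p)
p = 13 is prime, gcd(12,13) = 1
Reduce exponent: 617 mod 12 = 5
So 12^617 ≡ 12^5 (mod 13)
12^5 mod 13 = 12

12^617 ≡ 12 (mod 13)


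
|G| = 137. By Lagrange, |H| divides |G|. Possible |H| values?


Lagrange's theorem: |H| divides |G|
|G| = 137
Divisors of 137: 1, 137

Possible subgroup orders: {1, 137}


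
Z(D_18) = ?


Z(G) = {g ∈ G | gx = xg for all x ∈ G}
For even n, Z(D_n) = {e, r^(n/2)}: the 180° rotation r^9 commutes with every reflection and rotation

Z(D_18) = {e, r^9}


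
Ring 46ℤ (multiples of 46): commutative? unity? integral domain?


46ℤ is a commutative ring under +,× but has no multiplicative identity (1 ∉ 46ℤ); it has no zero divisors, but without unity it is not an integral domain
Commutative: Yes
Integral domain: No
Has unity: No

46ℤ (multiples of 46): Commutative=Yes, Unity=No


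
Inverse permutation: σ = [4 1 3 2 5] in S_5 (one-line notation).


To find σ⁻¹, swap domain and range:
σ(1) = 4 → σ⁻¹(4) = 1
σ(2) = 1 → σ⁻¹(1) = 2
σ(3) = 3 → σ⁻¹(3) = 3
σ(4) = 2 → σ⁻¹(2) = 4
σ(5) = 5 → σ⁻¹(5) = 5

σ⁻¹ = [2 4 3 1 5]


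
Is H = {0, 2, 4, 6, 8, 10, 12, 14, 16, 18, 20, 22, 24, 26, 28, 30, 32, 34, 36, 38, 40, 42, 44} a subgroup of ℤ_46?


Subgroup test for H = {0, 2, 4, 6, 8, 10, 12, 14, 16, 18, 20, 22, 24, 26, 28, 30, 32, 34, 36, 38, 40, 42, 44} in (ℤ_46, +):
(1) 0 ∈ H? Yes
(2) Closure: for all a,b ∈ H, (a+b) mod 46 ∈ H? Yes
(3) Inverses: for all a ∈ H, -a mod 46 ∈ H? Yes

Yes, H is a subgroup of ℤ_46


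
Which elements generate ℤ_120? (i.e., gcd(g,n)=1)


g generates ℤ_n iff gcd(g,n) = 1
Prime factors of 120: 2, 3, 5
Generators are g ∈ {1,...,119} not divisible by any of these primes.
Generators: {1, 7, 11, 13, 17, 19, 23, 29, 31, 37, 41, 43, 47, 49, 53, 59, 61, 67, 71, 73, 77, 79, 83, 89, 91, 97, 101, 103, 107, 109, 113, 119}
Number of generators = φ(120) = 32

Generators of ℤ_120 = {1, 7, 11, 13, 17, 19, 23, 29, 31, 37, 41, 43, 47, 49, 53, 59, 61, 67, 71, 73, 77, 79, 83, 89, 91, 97, 101, 103, 107, 109, 113, 119}


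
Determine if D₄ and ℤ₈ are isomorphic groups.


Comparing D₄ and ℤ₈:
D₄ is non-abelian, ℤ₈ is abelian

No, D₄ ≇ ℤ₈


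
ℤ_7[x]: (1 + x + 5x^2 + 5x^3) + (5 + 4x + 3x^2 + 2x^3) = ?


Add coefficients mod 7:
x^0: 1 + 5 = 6 (mod 7)
x^1: 1 + 4 = 5 (mod 7)
x^2: 5 + 3 = 1 (mod 7)
x^3: 5 + 2 = 0 (mod 7)
Result: 6 + 5x + x^2

f + g = 6 + 5x + x^2


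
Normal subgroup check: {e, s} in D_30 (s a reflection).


H = {e, s} in D_30 (s a reflection)
r·s·r⁻¹ = sr⁻² ≠ s for n ≥ 3, so {e, s} is not closed under conjugation

No, not a normal subgroup


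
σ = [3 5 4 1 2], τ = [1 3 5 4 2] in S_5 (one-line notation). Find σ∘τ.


σ∘τ: apply τ first, then σ
1 →τ 1 →σ 3
2 →τ 3 →σ 4
3 →τ 5 →σ 2
4 →τ 4 →σ 1
5 →τ 2 →σ 5

σ∘τ = [3 4 2 1 5]


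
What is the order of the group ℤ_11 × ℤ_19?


|A × B| = |A| · |B|
|ℤ_11 × ℤ_19| = 11 × 19 = 209

|ℤ_11 × ℤ_19| = 209


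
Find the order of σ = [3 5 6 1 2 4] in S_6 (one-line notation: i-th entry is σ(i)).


Cycle decomposition: (1 3 6 4) (2 5)
Cycle lengths: 4, 2
Order = lcm(4, 2) = 4

ord(σ) = 4


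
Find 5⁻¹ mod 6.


Use the extended Euclidean algorithm to write 1 = 5·s + 6·t; then s mod 6 is the inverse.
Euclidean algorithm:
  5 = 0·6 + 5
  6 = 1·5 + 1
  5 = 5·1 + 0
gcd(5,6) = 1
Back-substitution gives: 5·(-1) + 6·(1) = 1
So 5⁻¹ ≡ -1 ≡ 5 (mod 6)
Check: 5 × 5 = 25 ≡ 1 (mod 6) ✓

5⁻¹ ≡ 5 (mod 6)


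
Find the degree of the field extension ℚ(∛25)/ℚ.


∛25 has minimal polynomial x³ - 25 (irreducible over ℚ since 25 is not a perfect cube)

[ℚ(∛25)/ℚ] = 3


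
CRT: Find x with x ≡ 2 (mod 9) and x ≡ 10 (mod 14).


m₁ = 9, m₂ = 14, gcd = 1, so CRT applies. M = m₁·m₂ = 126
Let M₁ = M/m₁ = 14, M₂ = M/m₂ = 9
Find y₁ ≡ M₁⁻¹ (mod m₁): 14⁻¹ ≡ 2 (mod 9)
Find y₂ ≡ M₂⁻¹ (mod m₂): 9⁻¹ ≡ 11 (mod 14)
x = a₁·M₁·y₁ + a₂·M₂·y₂ = 2·14·2 + 10·9·11 = 1046
Reduce mod 126: x ≡ 38
Check: 38 mod 9 = 2 ✓, 38 mod 14 = 10 ✓

x ≡ 38 (mod 126)


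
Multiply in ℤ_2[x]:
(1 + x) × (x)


Expand and collect like terms; reduce coefficients mod 2:
x^0: 1·0 = 0 ≡ 0 (mod 2)
x^1: 1·1 + 1·0 = 1 ≡ 1 (mod 2)
x^2: 1·1 = 1 ≡ 1 (mod 2)
Result: x + x^2

f · g = x + x^2


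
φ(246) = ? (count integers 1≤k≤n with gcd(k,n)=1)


Factor n: 246 = 2 × 3 × 41
φ(n) = n · ∏(1 - 1/p) over distinct primes p | n
φ(246) = 246 · (1 - 1/2) · (1 - 1/3) · (1 - 1/41) = 80

φ(246) = 80


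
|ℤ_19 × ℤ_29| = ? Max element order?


|ℤ_19 × ℤ_29| = 19 × 29 = 551
Max element order = lcm(19,29) = 551
Cyclic? Yes (gcd=1)

|ℤ_19×ℤ_29| = 551, max element order = 551


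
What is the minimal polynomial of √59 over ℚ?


√59 satisfies x² - 59 = 0, irreducible over ℚ since 59 is squarefree

Minimal polynomial: x² - 59


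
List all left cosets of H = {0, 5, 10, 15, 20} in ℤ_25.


H = {0, 5, 10, 15, 20}, |H| = 5
Number of cosets = |G|/|H| = 25/5 = 5
0 + H = {0, 5, 10, 15, 20}
1 + H = {1, 6, 11, 16, 21}
2 + H = {2, 7, 12, 17, 22}
3 + H = {3, 8, 13, 18, 23}
4 + H = {4, 9, 14, 19, 24}

Cosets: 0+H={0,5,10,15,20}; 1+H={1,6,11,16,21}; 2+H={2,7,12,17,22}; 3+H={3,8,13,18,23}; 4+H={4,9,14,19,24}


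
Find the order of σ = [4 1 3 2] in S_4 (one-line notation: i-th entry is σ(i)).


Cycle decomposition: (1 4 2)
Cycle lengths: 3
Order = lcm(3) = 3

ord(σ) = 3


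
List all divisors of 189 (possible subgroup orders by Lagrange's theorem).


Lagrange's theorem: |H| divides |G|
|G| = 189
Divisors of 189: 1, 3, 7, 9, 21, 27, 63, 189

Possible subgroup orders: {1, 3, 7, 9, 21, 27, 63, 189}


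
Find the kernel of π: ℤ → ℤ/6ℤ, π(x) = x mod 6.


Kernel = preimage of identity
ker(π) = multiples of 6 = 6ℤ

ker(π) = 6ℤ


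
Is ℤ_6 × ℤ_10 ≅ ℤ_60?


Comparing ℤ_6 × ℤ_10 and ℤ_60:
gcd(6,10) = 2 ≠ 1. Max element order in ℤ_6×ℤ_10 is lcm(6,10) = 30 < 60, so it has no element of order 60

No, ℤ_6 × ℤ_10 ≇ ℤ_60


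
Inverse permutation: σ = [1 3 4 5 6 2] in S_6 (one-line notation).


To find σ⁻¹, swap domain and range:
σ(1) = 1 → σ⁻¹(1) = 1
σ(2) = 3 → σ⁻¹(3) = 2
σ(3) = 4 → σ⁻¹(4) = 3
σ(4) = 5 → σ⁻¹(5) = 4
σ(5) = 6 → σ⁻¹(6) = 5
σ(6) = 2 → σ⁻¹(2) = 6

σ⁻¹ = [1 6 2 3 4 5]


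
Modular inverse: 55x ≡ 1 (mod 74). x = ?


Use the extended Euclidean algorithm to write 1 = 55·s + 74·t; then s mod 74 is the inverse.
Euclidean algorithm:
  55 = 0·74 + 55
  74 = 1·55 + 19
  55 = 2·19 + 17
  19 = 1·17 + 2
  17 = 8·2 + 1
  2 = 2·1 + 0
gcd(55,74) = 1
Back-substitution gives: 55·(35) + 74·(-26) = 1
So 55⁻¹ ≡ 35 ≡ 35 (mod 74)
Check: 55 × 35 = 1925 ≡ 1 (mod 74) ✓

55⁻¹ ≡ 35 (mod 74)


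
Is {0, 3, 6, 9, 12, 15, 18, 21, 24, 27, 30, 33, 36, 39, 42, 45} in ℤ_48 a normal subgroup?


H = {0, 3, 6, 9, 12, 15, 18, 21, 24, 27, 30, 33, 36, 39, 42, 45} in ℤ_48
ℤ_48 is abelian; every subgroup of an abelian group is normal

Yes, normal subgroup


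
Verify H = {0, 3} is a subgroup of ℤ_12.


Subgroup test for H = {0, 3} in (ℤ_12, +):
(1) 0 ∈ H? Yes
(2) Closure: for all a,b ∈ H, (a+b) mod 12 ∈ H? No  [counterexample: 3 + 3 = 6 ∉ H]
(3) Inverses: for all a ∈ H, -a mod 12 ∈ H? No

No, H is not a subgroup of ℤ_12


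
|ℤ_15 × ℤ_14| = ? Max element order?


|ℤ_15 × ℤ_14| = 15 × 14 = 210
Max element order = lcm(15,14) = 210
Cyclic? Yes (gcd=1)

|ℤ_15×ℤ_14| = 210, max element order = 210


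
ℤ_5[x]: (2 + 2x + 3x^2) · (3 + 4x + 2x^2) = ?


Expand and collect like terms; reduce coefficients mod 5:
x^0: 2·3 = 6 ≡ 1 (mod 5)
x^1: 2·4 + 2·3 = 14 ≡ 4 (mod 5)
x^2: 2·2 + 2·4 + 3·3 = 21 ≡ 1 (mod 5)
x^3: 2·2 + 3·4 = 16 ≡ 1 (mod 5)
x^4: 3·2 = 6 ≡ 1 (mod 5)
Result: 1 + 4x + x^2 + x^3 + x^4

f · g = 1 + 4x + x^2 + x^3 + x^4


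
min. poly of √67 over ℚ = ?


√67 satisfies x² - 67 = 0, irreducible over ℚ since 67 is squarefree

Minimal polynomial: x² - 67


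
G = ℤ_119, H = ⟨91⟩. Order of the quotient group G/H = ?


|⟨91⟩| = n / gcd(91, 119) = 119 / 7 = 17
H is normal (ℤ_119 is abelian).
|G/H| = |G| / |H| = 119 / 17 = 7

|G/H| = 7


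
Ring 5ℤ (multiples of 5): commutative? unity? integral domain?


5ℤ is a commutative ring under +,× but has no multiplicative identity (1 ∉ 5ℤ); it has no zero divisors, but without unity it is not an integral domain
Commutative: Yes
Integral domain: No
Has unity: No

5ℤ (multiples of 5): Commutative=Yes, Unity=No


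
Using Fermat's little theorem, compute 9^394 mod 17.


Fermat's little theorem: if p is prime and gcd(a,p)=1, then a^(p-1) ≡ 1 (mod p)
p = 17 is prime, gcd(9,17) = 1
Reduce exponent: 394 mod 16 = 10
So 9^394 ≡ 9^10 (mod 17)
9^10 mod 17 = 13

9^394 ≡ 13 (mod 17)


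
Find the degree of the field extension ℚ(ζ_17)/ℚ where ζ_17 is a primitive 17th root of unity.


[ℚ(ζ_n):ℚ] = deg Φ_n(x) = φ(n). Here φ(17) = 16

[ℚ(ζ_17)/ℚ where ζ_17 is a primitive 17th root of unity] = 16


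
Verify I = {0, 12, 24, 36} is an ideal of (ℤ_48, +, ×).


Check ideal conditions for I = {0, 12, 24, 36} in ℤ_48:
(1) I is an additive subgroup? Yes
(2) For r ∈ ℤ_48 and a ∈ I: r·a ∈ I? Yes

Yes, I is an ideal of ℤ_48


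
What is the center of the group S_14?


Z(G) = {g ∈ G | gx = xg for all x ∈ G}
S_n is non-abelian for n ≥ 3; Z(S_14) is trivial

Z(S_14) = {e}


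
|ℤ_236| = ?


ℤ_n has n elements.

|ℤ_236| = 236


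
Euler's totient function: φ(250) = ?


Factor n: 250 = 2 × 5^3
φ(n) = n · ∏(1 - 1/p) over distinct primes p | n
φ(250) = 250 · (1 - 1/2) · (1 - 1/5) = 100

φ(250) = 100


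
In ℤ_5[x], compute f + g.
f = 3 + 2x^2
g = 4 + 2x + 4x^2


Add coefficients mod 5:
x^0: 3 + 4 = 2 (mod 5)
x^1: 0 + 2 = 2 (mod 5)
x^2: 2 + 4 = 1 (mod 5)
Result: 2 + 2x + x^2

f + g = 2 + 2x + x^2


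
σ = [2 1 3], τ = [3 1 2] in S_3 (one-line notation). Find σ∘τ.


σ∘τ: apply τ first, then σ
1 →τ 3 →σ 3
2 →τ 1 →σ 2
3 →τ 2 →σ 1

σ∘τ = [3 2 1]


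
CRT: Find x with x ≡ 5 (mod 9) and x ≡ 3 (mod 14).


m₁ = 9, m₂ = 14, gcd = 1, so CRT applies. M = m₁·m₂ = 126
Let M₁ = M/m₁ = 14, M₂ = M/m₂ = 9
Find y₁ ≡ M₁⁻¹ (mod m₁): 14⁻¹ ≡ 2 (mod 9)
Find y₂ ≡ M₂⁻¹ (mod m₂): 9⁻¹ ≡ 11 (mod 14)
x = a₁·M₁·y₁ + a₂·M₂·y₂ = 5·14·2 + 3·9·11 = 437
Reduce mod 126: x ≡ 59
Check: 59 mod 9 = 5 ✓, 59 mod 14 = 3 ✓

x ≡ 59 (mod 126)


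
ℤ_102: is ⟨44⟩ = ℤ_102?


g generates ℤ_n iff gcd(g, n) = 1
gcd(44, 102) = 2
Since gcd = 2 ≠ 1, ⟨44⟩ has order 51 < 102, so 44 is not a generator.

No, 44 does not generate ℤ_102


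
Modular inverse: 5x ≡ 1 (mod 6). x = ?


Use the extended Euclidean algorithm to write 1 = 5·s + 6·t; then s mod 6 is the inverse.
Euclidean algorithm:
  5 = 0·6 + 5
  6 = 1·5 + 1
  5 = 5·1 + 0
gcd(5,6) = 1
Back-substitution gives: 5·(-1) + 6·(1) = 1
So 5⁻¹ ≡ -1 ≡ 5 (mod 6)
Check: 5 × 5 = 25 ≡ 1 (mod 6) ✓

5⁻¹ ≡ 5 (mod 6)


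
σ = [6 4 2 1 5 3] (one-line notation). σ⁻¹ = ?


To find σ⁻¹, swap domain and range:
σ(1) = 6 → σ⁻¹(6) = 1
σ(2) = 4 → σ⁻¹(4) = 2
σ(3) = 2 → σ⁻¹(2) = 3
σ(4) = 1 → σ⁻¹(1) = 4
σ(5) = 5 → σ⁻¹(5) = 5
σ(6) = 3 → σ⁻¹(3) = 6

σ⁻¹ = [4 3 6 2 5 1]


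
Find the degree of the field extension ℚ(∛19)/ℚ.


∛19 has minimal polynomial x³ - 19 (irreducible over ℚ since 19 is not a perfect cube)

[ℚ(∛19)/ℚ] = 3


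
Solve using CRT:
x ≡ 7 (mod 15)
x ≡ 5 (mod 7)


m₁ = 15, m₂ = 7, gcd = 1, so CRT applies. M = m₁·m₂ = 105
Let M₁ = M/m₁ = 7, M₂ = M/m₂ = 15
Find y₁ ≡ M₁⁻¹ (mod m₁): 7⁻¹ ≡ 13 (mod 15)
Find y₂ ≡ M₂⁻¹ (mod m₂): 15⁻¹ ≡ 1 (mod 7)
x = a₁·M₁·y₁ + a₂·M₂·y₂ = 7·7·13 + 5·15·1 = 712
Reduce mod 105: x ≡ 82
Check: 82 mod 15 = 7 ✓, 82 mod 7 = 5 ✓

x ≡ 82 (mod 105)


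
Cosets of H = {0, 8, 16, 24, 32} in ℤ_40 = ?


H = {0, 8, 16, 24, 32}, |H| = 5
Number of cosets = |G|/|H| = 40/5 = 8
0 + H = {0, 8, 16, 24, 32}
1 + H = {1, 9, 17, 25, 33}
2 + H = {2, 10, 18, 26, 34}
3 + H = {3, 11, 19, 27, 35}
4 + H = {4, 12, 20, 28, 36}
5 + H = {5, 13, 21, 29, 37}
6 + H = {6, 14, 22, 30, 38}
7 + H = {7, 15, 23, 31, 39}

Cosets: 0+H={0,8,16,24,32}; 1+H={1,9,17,25,33}; 2+H={2,10,18,26,34}; 3+H={3,11,19,27,35}; 4+H={4,12,20,28,36}; 5+H={5,13,21,29,37}; 6+H={6,14,22,30,38}; 7+H={7,15,23,31,39}


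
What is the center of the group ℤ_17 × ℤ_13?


Z(G) = {g ∈ G | gx = xg for all x ∈ G}
Direct product of abelian groups is abelian, so Z(G) = G

Z(ℤ_17 × ℤ_13) = ℤ_17 × ℤ_13


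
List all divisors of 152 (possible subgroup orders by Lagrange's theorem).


Lagrange's theorem: |H| divides |G|
|G| = 152
Divisors of 152: 1, 2, 4, 8, 19, 38, 76, 152

Possible subgroup orders: {1, 2, 4, 8, 19, 38, 76, 152}


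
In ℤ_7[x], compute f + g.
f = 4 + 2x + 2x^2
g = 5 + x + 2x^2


Add coefficients mod 7:
x^0: 4 + 5 = 2 (mod 7)
x^1: 2 + 1 = 3 (mod 7)
x^2: 2 + 2 = 4 (mod 7)
Result: 2 + 3x + 4x^2

f + g = 2 + 3x + 4x^2


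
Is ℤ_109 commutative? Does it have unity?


ℤ_109 is a commutative ring with unity 1; 109 is prime, so ℤ_109 is a field (hence an integral domain)
Commutative: Yes
Integral domain: Yes
Has unity: Yes

ℤ_109: Commutative=Yes, Unity=Yes


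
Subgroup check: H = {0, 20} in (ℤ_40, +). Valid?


Subgroup test for H = {0, 20} in (ℤ_40, +):
(1) 0 ∈ H? Yes
(2) Closure: for all a,b ∈ H, (a+b) mod 40 ∈ H? Yes
(3) Inverses: for all a ∈ H, -a mod 40 ∈ H? Yes

Yes, H is a subgroup of ℤ_40


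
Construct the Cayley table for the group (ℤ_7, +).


Elements: {0, 1, 2, 3, 4, 5, 6}
Operation: addition mod 7
Entry (a, b) = (a + b) mod 7

Cayley table:
  | 0 | 1 | 2 | 3 | 4 | 5 | 6
0 | 0 | 1 | 2 | 3 | 4 | 5 | 6
1 | 1 | 2 | 3 | 4 | 5 | 6 | 0
2 | 2 | 3 | 4 | 5 | 6 | 0 | 1
3 | 3 | 4 | 5 | 6 | 0 | 1 | 2
4 | 4 | 5 | 6 | 0 | 1 | 2 | 3
5 | 5 | 6 | 0 | 1 | 2 | 3 | 4
6 | 6 | 0 | 1 | 2 | 3 | 4 | 5


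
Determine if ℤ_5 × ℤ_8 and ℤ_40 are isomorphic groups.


Comparing ℤ_5 × ℤ_8 and ℤ_40:
gcd(5,8) = 1, so ℤ_5 × ℤ_8 ≅ ℤ_40 (CRT)

Yes, ℤ_5 × ℤ_8 ≅ ℤ_40


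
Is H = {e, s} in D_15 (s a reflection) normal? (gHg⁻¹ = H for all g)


H = {e, s} in D_15 (s a reflection)
r·s·r⁻¹ = sr⁻² ≠ s for n ≥ 3, so {e, s} is not closed under conjugation

No, not a normal subgroup


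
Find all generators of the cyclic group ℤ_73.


g generates ℤ_n iff gcd(g,n) = 1
Prime factors of 73: 73
Generators are g ∈ {1,...,72} not divisible by any of these primes.
Generators: {1, 2, 3, 4, 5, 6, 7, 8, 9, 10, 11, 12, 13, 14, 15, 16, 17, 18, 19, 20, 21, 22, 23, 24, 25, 26, 27, 28, 29, 30, 31, 32, 33, 34, 35, 36, 37, 38, 39, 40, 41, 42, 43, 44, 45, 46, 47, 48, 49, 50, 51, 52, 53, 54, 55, 56, 57, 58, 59, 60, 61, 62, 63, 64, 65, 66, 67, 68, 69, 70, 71, 72}
Number of generators = φ(73) = 72

Generators of ℤ_73 = {1, 2, 3, 4, 5, 6, 7, 8, 9, 10, 11, 12, 13, 14, 15, 16, 17, 18, 19, 20, 21, 22, 23, 24, 25, 26, 27, 28, 29, 30, 31, 32, 33, 34, 35, 36, 37, 38, 39, 40, 41, 42, 43, 44, 45, 46, 47, 48, 49, 50, 51, 52, 53, 54, 55, 56, 57, 58, 59, 60, 61, 62, 63, 64, 65, 66, 67, 68, 69, 70, 71, 72}


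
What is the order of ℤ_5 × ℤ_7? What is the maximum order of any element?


|ℤ_5 × ℤ_7| = 5 × 7 = 35
Max element order = lcm(5,7) = 35
Cyclic? Yes (gcd=1)

|ℤ_5×ℤ_7| = 35, max element order = 35


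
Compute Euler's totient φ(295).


Factor n: 295 = 5 × 59
φ(n) = n · ∏(1 - 1/p) over distinct primes p | n
φ(295) = 295 · (1 - 1/5) · (1 - 1/59) = 232

φ(295) = 232


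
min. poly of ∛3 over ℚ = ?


∛3 satisfies x³ - 3 = 0, irreducible over ℚ (no rational root; 3 is not a perfect cube)

Minimal polynomial: x³ - 3


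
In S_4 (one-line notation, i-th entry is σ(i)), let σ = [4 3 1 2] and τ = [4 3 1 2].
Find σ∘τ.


σ∘τ: apply τ first, then σ
1 →τ 4 →σ 2
2 →τ 3 →σ 1
3 →τ 1 →σ 4
4 →τ 2 →σ 3

σ∘τ = [2 1 4 3]


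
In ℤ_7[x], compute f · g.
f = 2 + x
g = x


Expand and collect like terms; reduce coefficients mod 7:
x^0: 2·0 = 0 ≡ 0 (mod 7)
x^1: 2·1 + 1·0 = 2 ≡ 2 (mod 7)
x^2: 1·1 = 1 ≡ 1 (mod 7)
Result: 2x + x^2

f · g = 2x + x^2


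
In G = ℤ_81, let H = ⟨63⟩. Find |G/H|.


|⟨63⟩| = n / gcd(63, 81) = 81 / 9 = 9
H is normal (ℤ_81 is abelian).
|G/H| = |G| / |H| = 81 / 9 = 9

|G/H| = 9


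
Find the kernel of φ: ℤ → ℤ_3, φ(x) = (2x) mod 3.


Kernel = preimage of identity
ker(φ) = {x ∈ ℤ : 2x ≡ 0 (mod 3)}. gcd(2,3) = 1, so 2x ≡ 0 (mod 3) ⟺ x ≡ 0 (mod 3/1 = 3). Hence ker(φ) = 3ℤ

ker(φ) = 3ℤ


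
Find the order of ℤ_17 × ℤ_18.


|A × B| = |A| · |B|
|ℤ_17 × ℤ_18| = 17 × 18 = 306

|ℤ_17 × ℤ_18| = 306


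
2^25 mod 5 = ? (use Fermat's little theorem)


Fermat's little theorem: if p is prime and gcd(a,p)=1, then a^(p-1) ≡ 1 (mod p)
p = 5 is prime, gcd(2,5) = 1
Reduce exponent: 25 mod 4 = 1
So 2^25 ≡ 2^1 (mod 5)
2^1 mod 5 = 2

2^25 ≡ 2 (mod 5)


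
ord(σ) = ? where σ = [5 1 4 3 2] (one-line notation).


Cycle decomposition: (1 5 2) (3 4)
Cycle lengths: 3, 2
Order = lcm(3, 2) = 6

ord(σ) = 6


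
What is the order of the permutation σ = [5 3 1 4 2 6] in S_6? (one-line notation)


Cycle decomposition: (1 5 2 3)
Cycle lengths: 4
Order = lcm(4) = 4

ord(σ) = 4


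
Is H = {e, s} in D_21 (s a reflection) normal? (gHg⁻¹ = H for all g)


H = {e, s} in D_21 (s a reflection)
r·s·r⁻¹ = sr⁻² ≠ s for n ≥ 3, so {e, s} is not closed under conjugation

No, not a normal subgroup


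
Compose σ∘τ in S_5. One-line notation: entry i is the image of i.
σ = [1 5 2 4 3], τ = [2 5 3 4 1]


σ∘τ: apply τ first, then σ
1 →τ 2 →σ 5
2 →τ 5 →σ 3
3 →τ 3 →σ 2
4 →τ 4 →σ 4
5 →τ 1 →σ 1

σ∘τ = [5 3 2 4 1]


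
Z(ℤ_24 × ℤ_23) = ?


Z(G) = {g ∈ G | gx = xg for all x ∈ G}
Direct product of abelian groups is abelian, so Z(G) = G

Z(ℤ_24 × ℤ_23) = ℤ_24 × ℤ_23


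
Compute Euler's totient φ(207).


Factor n: 207 = 3^2 × 23
φ(n) = n · ∏(1 - 1/p) over distinct primes p | n
φ(207) = 207 · (1 - 1/3) · (1 - 1/23) = 132

φ(207) = 132


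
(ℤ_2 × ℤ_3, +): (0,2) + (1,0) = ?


Operation: componentwise addition mod (2, 3)
(0,2) + (1,0) = ((a₁+b₁) mod 2, (a₂+b₂) mod 3) with a = (0,2), b = (1,0)

(0,2) + (1,0) = (1,2)


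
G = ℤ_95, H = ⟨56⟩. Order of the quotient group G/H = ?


|⟨56⟩| = n / gcd(56, 95) = 95 / 1 = 95
H is normal (ℤ_95 is abelian).
|G/H| = |G| / |H| = 95 / 95 = 1

|G/H| = 1


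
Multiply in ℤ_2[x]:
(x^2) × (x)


Expand and collect like terms; reduce coefficients mod 2:
x^0: 0·0 = 0 ≡ 0 (mod 2)
x^1: 0·1 + 0·0 = 0 ≡ 0 (mod 2)
x^2: 0·1 + 1·0 = 0 ≡ 0 (mod 2)
x^3: 1·1 = 1 ≡ 1 (mod 2)
Result: x^3

f · g = x^3


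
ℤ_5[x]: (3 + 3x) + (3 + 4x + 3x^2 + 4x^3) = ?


Add coefficients mod 5:
x^0: 3 + 3 = 1 (mod 5)
x^1: 3 + 4 = 2 (mod 5)
x^2: 0 + 3 = 3 (mod 5)
x^3: 0 + 4 = 4 (mod 5)
Result: 1 + 2x + 3x^2 + 4x^3

f + g = 1 + 2x + 3x^2 + 4x^3


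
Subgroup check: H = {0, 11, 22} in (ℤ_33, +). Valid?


Subgroup test for H = {0, 11, 22} in (ℤ_33, +):
(1) 0 ∈ H? Yes
(2) Closure: for all a,b ∈ H, (a+b) mod 33 ∈ H? Yes
(3) Inverses: for all a ∈ H, -a mod 33 ∈ H? Yes

Yes, H is a subgroup of ℤ_33


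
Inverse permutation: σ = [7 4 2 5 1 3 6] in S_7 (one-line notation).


To find σ⁻¹, swap domain and range:
σ(1) = 7 → σ⁻¹(7) = 1
σ(2) = 4 → σ⁻¹(4) = 2
σ(3) = 2 → σ⁻¹(2) = 3
σ(4) = 5 → σ⁻¹(5) = 4
σ(5) = 1 → σ⁻¹(1) = 5
σ(6) = 3 → σ⁻¹(3) = 6
σ(7) = 6 → σ⁻¹(6) = 7

σ⁻¹ = [5 3 6 2 4 7 1]


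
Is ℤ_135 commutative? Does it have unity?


ℤ_135 is a commutative ring with unity 1; 135 = 3×45 is composite, so 3·45 ≡ 0 gives zero divisors (not an integral domain)
Commutative: Yes
Integral domain: No
Has unity: Yes

ℤ_135: Commutative=Yes, Unity=Yes


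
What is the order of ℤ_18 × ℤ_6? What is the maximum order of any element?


|ℤ_18 × ℤ_6| = 18 × 6 = 108
Max element order = lcm(18,6) = 18
Cyclic? No (gcd=6)

|ℤ_18×ℤ_6| = 108, max element order = 18


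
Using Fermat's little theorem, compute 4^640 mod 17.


Fermat's little theorem: if p is prime and gcd(a,p)=1, then a^(p-1) ≡ 1 (mod p)
p = 17 is prime, gcd(4,17) = 1
Reduce exponent: 640 mod 16 = 0
So 4^640 ≡ 4^0 (mod 17)
4^0 = 1

4^640 ≡ 1 (mod 17)


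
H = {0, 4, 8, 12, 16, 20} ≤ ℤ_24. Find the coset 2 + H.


2 + H = {2 + h (mod 24) : h ∈ H}
2+0=2, 2+4=6, 2+8=10, 2+12=14, 2+16=18, 2+20=22

2 + H = {2, 6, 10, 14, 18, 22}


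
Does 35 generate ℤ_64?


g generates ℤ_n iff gcd(g, n) = 1
gcd(35, 64) = 1
Since gcd = 1, 35 is a generator.

Yes, 35 generates ℤ_64


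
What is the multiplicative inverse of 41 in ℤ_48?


Use the extended Euclidean algorithm to write 1 = 41·s + 48·t; then s mod 48 is the inverse.
Euclidean algorithm:
  41 = 0·48 + 41
  48 = 1·41 + 7
  41 = 5·7 + 6
  7 = 1·6 + 1
  6 = 6·1 + 0
gcd(41,48) = 1
Back-substitution gives: 41·(-7) + 48·(6) = 1
So 41⁻¹ ≡ -7 ≡ 41 (mod 48)
Check: 41 × 41 = 1681 ≡ 1 (mod 48) ✓

41⁻¹ ≡ 41 (mod 48)


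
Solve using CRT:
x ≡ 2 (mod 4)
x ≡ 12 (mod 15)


m₁ = 4, m₂ = 15, gcd = 1, so CRT applies. M = m₁·m₂ = 60
Let M₁ = M/m₁ = 15, M₂ = M/m₂ = 4
Find y₁ ≡ M₁⁻¹ (mod m₁): 15⁻¹ ≡ 3 (mod 4)
Find y₂ ≡ M₂⁻¹ (mod m₂): 4⁻¹ ≡ 4 (mod 15)
x = a₁·M₁·y₁ + a₂·M₂·y₂ = 2·15·3 + 12·4·4 = 282
Reduce mod 60: x ≡ 42
Check: 42 mod 4 = 2 ✓, 42 mod 15 = 12 ✓

x ≡ 42 (mod 60)


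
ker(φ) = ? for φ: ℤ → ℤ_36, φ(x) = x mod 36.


Kernel = preimage of identity
ker(φ) = {x ∈ ℤ : x ≡ 0 (mod 36)} = 36ℤ = {0, ±36, ±72, ...}

ker(φ) = 36ℤ


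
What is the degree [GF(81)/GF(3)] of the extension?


GF(81) = GF(3^4), so the extension degree is 4

[GF(81)/GF(3)] = 4


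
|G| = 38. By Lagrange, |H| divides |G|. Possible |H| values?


Lagrange's theorem: |H| divides |G|
|G| = 38
Divisors of 38: 1, 2, 19, 38

Possible subgroup orders: {1, 2, 19, 38}


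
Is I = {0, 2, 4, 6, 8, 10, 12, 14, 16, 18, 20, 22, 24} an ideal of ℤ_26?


Check ideal conditions for I = {0, 2, 4, 6, 8, 10, 12, 14, 16, 18, 20, 22, 24} in ℤ_26:
(1) I is an additive subgroup? Yes
(2) For r ∈ ℤ_26 and a ∈ I: r·a ∈ I? Yes

Yes, I is an ideal of ℤ_26


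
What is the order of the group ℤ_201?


ℤ_n has n elements.

|ℤ_201| = 201


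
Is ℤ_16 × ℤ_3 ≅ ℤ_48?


Comparing ℤ_16 × ℤ_3 and ℤ_48:
gcd(16,3) = 1, so ℤ_16 × ℤ_3 ≅ ℤ_48 (CRT)

Yes, ℤ_16 × ℤ_3 ≅ ℤ_48


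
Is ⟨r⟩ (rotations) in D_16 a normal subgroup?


H = ⟨r⟩ (rotations) in D_16
The rotation subgroup ⟨r⟩ has index 2 in D_16, so it is normal

Yes, normal subgroup


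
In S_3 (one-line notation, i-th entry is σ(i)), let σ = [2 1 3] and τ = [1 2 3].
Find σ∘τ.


σ∘τ: apply τ first, then σ
1 →τ 1 →σ 2
2 →τ 2 →σ 1
3 →τ 3 →σ 3

σ∘τ = [2 1 3]


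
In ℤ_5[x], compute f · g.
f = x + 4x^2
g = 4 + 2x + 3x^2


Expand and collect like terms; reduce coefficients mod 5:
x^0: 0·4 = 0 ≡ 0 (mod 5)
x^1: 0·2 + 1·4 = 4 ≡ 4 (mod 5)
x^2: 0·3 + 1·2 + 4·4 = 18 ≡ 3 (mod 5)
x^3: 1·3 + 4·2 = 11 ≡ 1 (mod 5)
x^4: 4·3 = 12 ≡ 2 (mod 5)
Result: 4x + 3x^2 + x^3 + 2x^4

f · g = 4x + 3x^2 + x^3 + 2x^4


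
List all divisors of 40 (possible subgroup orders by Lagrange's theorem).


Lagrange's theorem: |H| divides |G|
|G| = 40
Divisors of 40: 1, 2, 4, 5, 8, 10, 20, 40

Possible subgroup orders: {1, 2, 4, 5, 8, 10, 20, 40}


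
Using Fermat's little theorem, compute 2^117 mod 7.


Fermat's little theorem: if p is prime and gcd(a,p)=1, then a^(p-1) ≡ 1 (mod p)
p = 7 is prime, gcd(2,7) = 1
Reduce exponent: 117 mod 6 = 3
So 2^117 ≡ 2^3 (mod 7)
2^3 mod 7 = 1

2^117 ≡ 1 (mod 7)


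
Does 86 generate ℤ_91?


g generates ℤ_n iff gcd(g, n) = 1
gcd(86, 91) = 1
Since gcd = 1, 86 is a generator.

Yes, 86 generates ℤ_91


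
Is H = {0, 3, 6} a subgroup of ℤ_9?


Subgroup test for H = {0, 3, 6} in (ℤ_9, +):
(1) 0 ∈ H? Yes
(2) Closure: for all a,b ∈ H, (a+b) mod 9 ∈ H? Yes
(3) Inverses: for all a ∈ H, -a mod 9 ∈ H? Yes

Yes, H is a subgroup of ℤ_9


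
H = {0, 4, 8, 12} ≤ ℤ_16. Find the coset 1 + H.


1 + H = {1 + h (mod 16) : h ∈ H}
1+0=1, 1+4=5, 1+8=9, 1+12=13

1 + H = {1, 5, 9, 13}


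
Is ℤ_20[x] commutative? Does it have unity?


ℤ_20 has zero divisors (2·10 ≡ 0), and these lift to constant zero divisors in ℤ_20[x]; so not an integral domain
Commutative: Yes
Integral domain: No
Has unity: Yes

ℤ_20[x]: Commutative=Yes, Unity=Yes


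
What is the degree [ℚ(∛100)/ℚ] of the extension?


∛100 has minimal polynomial x³ - 100 (irreducible over ℚ since 100 is not a perfect cube)

[ℚ(∛100)/ℚ] = 3


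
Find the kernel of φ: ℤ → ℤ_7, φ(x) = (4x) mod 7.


Kernel = preimage of identity
ker(φ) = {x ∈ ℤ : 4x ≡ 0 (mod 7)}. gcd(4,7) = 1, so 4x ≡ 0 (mod 7) ⟺ x ≡ 0 (mod 7/1 = 7). Hence ker(φ) = 7ℤ

ker(φ) = 7ℤ


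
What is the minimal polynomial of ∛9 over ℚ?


∛9 satisfies x³ - 9 = 0, irreducible over ℚ (no rational root; 9 is not a perfect cube)

Minimal polynomial: x³ - 9


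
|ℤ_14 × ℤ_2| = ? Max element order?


|ℤ_14 × ℤ_2| = 14 × 2 = 28
Max element order = lcm(14,2) = 14
Cyclic? No (gcd=2)

|ℤ_14×ℤ_2| = 28, max element order = 14


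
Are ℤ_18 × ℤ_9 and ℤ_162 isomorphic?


Comparing ℤ_18 × ℤ_9 and ℤ_162:
gcd(18,9) = 9 ≠ 1. Max element order in ℤ_18×ℤ_9 is lcm(18,9) = 18 < 162, so it has no element of order 162

No, ℤ_18 × ℤ_9 ≇ ℤ_162


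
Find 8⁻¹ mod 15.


Use the extended Euclidean algorithm to write 1 = 8·s + 15·t; then s mod 15 is the inverse.
Euclidean algorithm:
  8 = 0·15 + 8
  15 = 1·8 + 7
  8 = 1·7 + 1
  7 = 7·1 + 0
gcd(8,15) = 1
Back-substitution gives: 8·(2) + 15·(-1) = 1
So 8⁻¹ ≡ 2 ≡ 2 (mod 15)
Check: 8 × 2 = 16 ≡ 1 (mod 15) ✓

8⁻¹ ≡ 2 (mod 15)


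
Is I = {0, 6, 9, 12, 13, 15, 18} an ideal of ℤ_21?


Check ideal conditions for I = {0, 6, 9, 12, 13, 15, 18} in ℤ_21:
(1) I is an additive subgroup? No
(2) For r ∈ ℤ_21 and a ∈ I: r·a ∈ I? No  [counterexample: r=2, a=12, r·a mod 21 = 3 ∉ I]

No, I is not an ideal of ℤ_21


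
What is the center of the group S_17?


Z(G) = {g ∈ G | gx = xg for all x ∈ G}
S_n is non-abelian for n ≥ 3; Z(S_17) is trivial

Z(S_17) = {e}


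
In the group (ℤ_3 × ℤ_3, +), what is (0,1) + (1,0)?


Operation: componentwise addition mod (3, 3)
(0,1) + (1,0) = ((a₁+b₁) mod 3, (a₂+b₂) mod 3) with a = (0,1), b = (1,0)

(0,1) + (1,0) = (1,1)


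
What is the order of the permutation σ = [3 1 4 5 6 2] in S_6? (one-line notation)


Cycle decomposition: (1 3 4 5 6 2)
Cycle lengths: 6
Order = lcm(6) = 6

ord(σ) = 6


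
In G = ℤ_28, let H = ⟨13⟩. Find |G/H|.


|⟨13⟩| = n / gcd(13, 28) = 28 / 1 = 28
H is normal (ℤ_28 is abelian).
|G/H| = |G| / |H| = 28 / 28 = 1

|G/H| = 1


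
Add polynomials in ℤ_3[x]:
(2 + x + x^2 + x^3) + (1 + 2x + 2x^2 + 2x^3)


Add coefficients mod 3:
x^0: 2 + 1 = 0 (mod 3)
x^1: 1 + 2 = 0 (mod 3)
x^2: 1 + 2 = 0 (mod 3)
x^3: 1 + 2 = 0 (mod 3)
Result: 0

f + g = 0


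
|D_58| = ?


|D_n| = 2n (n rotations and n reflections)
|D_58| = 2×58 = 116

|D_58| = 116


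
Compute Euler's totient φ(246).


Factor n: 246 = 2 × 3 × 41
φ(n) = n · ∏(1 - 1/p) over distinct primes p | n
φ(246) = 246 · (1 - 1/2) · (1 - 1/3) · (1 - 1/41) = 80

φ(246) = 80


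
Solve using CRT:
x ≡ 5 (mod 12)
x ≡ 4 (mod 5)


m₁ = 12, m₂ = 5, gcd = 1, so CRT applies. M = m₁·m₂ = 60
Let M₁ = M/m₁ = 5, M₂ = M/m₂ = 12
Find y₁ ≡ M₁⁻¹ (mod m₁): 5⁻¹ ≡ 5 (mod 12)
Find y₂ ≡ M₂⁻¹ (mod m₂): 12⁻¹ ≡ 3 (mod 5)
x = a₁·M₁·y₁ + a₂·M₂·y₂ = 5·5·5 + 4·12·3 = 269
Reduce mod 60: x ≡ 29
Check: 29 mod 12 = 5 ✓, 29 mod 5 = 4 ✓

x ≡ 29 (mod 60)


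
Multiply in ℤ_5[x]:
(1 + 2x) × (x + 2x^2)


Expand and collect like terms; reduce coefficients mod 5:
x^0: 1·0 = 0 ≡ 0 (mod 5)
x^1: 1·1 + 2·0 = 1 ≡ 1 (mod 5)
x^2: 1·2 + 2·1 = 4 ≡ 4 (mod 5)
x^3: 2·2 = 4 ≡ 4 (mod 5)
Result: x + 4x^2 + 4x^3

f · g = x + 4x^2 + 4x^3


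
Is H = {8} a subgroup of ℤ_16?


Subgroup test for H = {8} in (ℤ_16, +):
(1) 0 ∈ H? No
(2) Closure: for all a,b ∈ H, (a+b) mod 16 ∈ H? No  [counterexample: 8 + 8 = 0 ∉ H]
(3) Inverses: for all a ∈ H, -a mod 16 ∈ H? Yes

No, H is not a subgroup of ℤ_16


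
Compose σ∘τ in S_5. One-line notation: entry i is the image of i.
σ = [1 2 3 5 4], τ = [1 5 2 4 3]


σ∘τ: apply τ first, then σ
1 →τ 1 →σ 1
2 →τ 5 →σ 4
3 →τ 2 →σ 2
4 →τ 4 →σ 5
5 →τ 3 →σ 3

σ∘τ = [1 4 2 5 3]


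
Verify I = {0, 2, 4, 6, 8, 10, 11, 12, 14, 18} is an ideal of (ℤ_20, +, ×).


Check ideal conditions for I = {0, 2, 4, 6, 8, 10, 11, 12, 14, 18} in ℤ_20:
(1) I is an additive subgroup? No
(2) For r ∈ ℤ_20 and a ∈ I: r·a ∈ I? No  [counterexample: r=2, a=8, r·a mod 20 = 16 ∉ I]

No, I is not an ideal of ℤ_20


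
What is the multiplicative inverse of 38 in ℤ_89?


Use the extended Euclidean algorithm to write 1 = 38·s + 89·t; then s mod 89 is the inverse.
Euclidean algorithm:
  38 = 0·89 + 38
  89 = 2·38 + 13
  38 = 2·13 + 12
  13 = 1·12 + 1
  12 = 12·1 + 0
gcd(38,89) = 1
Back-substitution gives: 38·(-7) + 89·(3) = 1
So 38⁻¹ ≡ -7 ≡ 82 (mod 89)
Check: 38 × 82 = 3116 ≡ 1 (mod 89) ✓

38⁻¹ ≡ 82 (mod 89)


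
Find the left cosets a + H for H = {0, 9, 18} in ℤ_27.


H = {0, 9, 18}, |H| = 3
Number of cosets = |G|/|H| = 27/3 = 9
0 + H = {0, 9, 18}
1 + H = {1, 10, 19}
2 + H = {2, 11, 20}
3 + H = {3, 12, 21}
4 + H = {4, 13, 22}
5 + H = {5, 14, 23}
6 + H = {6, 15, 24}
7 + H = {7, 16, 25}
8 + H = {8, 17, 26}

Cosets: 0+H={0,9,18}; 1+H={1,10,19}; 2+H={2,11,20}; 3+H={3,12,21}; 4+H={4,13,22}; 5+H={5,14,23}; 6+H={6,15,24}; 7+H={7,16,25}; 8+H={8,17,26}


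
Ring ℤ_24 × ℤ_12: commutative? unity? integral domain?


Direct product ring; commutative with unity (1,1); but (1,0)·(0,1) = (0,0) gives zero divisors, so not an integral domain
Commutative: Yes
Integral domain: No
Has unity: Yes

ℤ_24 × ℤ_12: Commutative=Yes, Unity=Yes


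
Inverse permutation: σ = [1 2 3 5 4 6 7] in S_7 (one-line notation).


To find σ⁻¹, swap domain and range:
σ(1) = 1 → σ⁻¹(1) = 1
σ(2) = 2 → σ⁻¹(2) = 2
σ(3) = 3 → σ⁻¹(3) = 3
σ(4) = 5 → σ⁻¹(5) = 4
σ(5) = 4 → σ⁻¹(4) = 5
σ(6) = 6 → σ⁻¹(6) = 6
σ(7) = 7 → σ⁻¹(7) = 7

σ⁻¹ = [1 2 3 5 4 6 7]


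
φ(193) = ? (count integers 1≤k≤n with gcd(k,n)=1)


Factor n: 193 = 193
φ(n) = n · ∏(1 - 1/p) over distinct primes p | n
φ(193) = 193 · (1 - 1/193) = 192

φ(193) = 192


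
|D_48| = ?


|D_n| = 2n (n rotations and n reflections)
|D_48| = 2×48 = 96

|D_48| = 96


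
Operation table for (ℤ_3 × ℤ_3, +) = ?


Elements: {(0,0), (0,1), (0,2), (1,0), (1,1), (1,2), (2,0), (2,1), (2,2)}
Operation: componentwise addition mod (3, 3)
Entry (a, b) = ((a₁+b₁) mod 3, (a₂+b₂) mod 3)

Cayley table:
      | (0,0) | (0,1) | (0,2) | (1,0) | (1,1) | (1,2) | (2,0) | (2,1) | (2,2)
(0,0) | (0,0) | (0,1) | (0,2) | (1,0) | (1,1) | (1,2) | (2,0) | (2,1) | (2,2)
(0,1) | (0,1) | (0,2) | (0,0) | (1,1) | (1,2) | (1,0) | (2,1) | (2,2) | (2,0)
(0,2) | (0,2) | (0,0) | (0,1) | (1,2) | (1,0) | (1,1) | (2,2) | (2,0) | (2,1)
(1,0) | (1,0) | (1,1) | (1,2) | (2,0) | (2,1) | (2,2) | (0,0) | (0,1) | (0,2)
(1,1) | (1,1) | (1,2) | (1,0) | (2,1) | (2,2) | (2,0) | (0,1) | (0,2) | (0,0)
(1,2) | (1,2) | (1,0) | (1,1) | (2,2) | (2,0) | (2,1) | (0,2) | (0,0) | (0,1)
(2,0) | (2,0) | (2,1) | (2,2) | (0,0) | (0,1) | (0,2) | (1,0) | (1,1) | (1,2)
(2,1) | (2,1) | (2,2) | (2,0) | (0,1) | (0,2) | (0,0) | (1,1) | (1,2) | (1,0)
(2,2) | (2,2) | (2,0) | (2,1) | (0,2) | (0,0) | (0,1) | (1,2) | (1,0) | (1,1)
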